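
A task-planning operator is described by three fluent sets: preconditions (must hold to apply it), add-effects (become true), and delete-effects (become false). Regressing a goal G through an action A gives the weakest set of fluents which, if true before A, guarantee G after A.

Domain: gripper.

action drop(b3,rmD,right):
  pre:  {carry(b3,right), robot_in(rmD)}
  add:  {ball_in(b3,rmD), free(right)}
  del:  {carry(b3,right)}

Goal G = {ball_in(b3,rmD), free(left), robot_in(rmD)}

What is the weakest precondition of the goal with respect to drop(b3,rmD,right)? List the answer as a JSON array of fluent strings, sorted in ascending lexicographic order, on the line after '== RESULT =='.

Compute (G \ add) ∪ pre:
  G ∩ del = {}  (empty — regression defined)
  G \ add = {ball_in(b3,rmD), free(left), robot_in(rmD)} \ {ball_in(b3,rmD), free(right)} = {free(left), robot_in(rmD)}
  ∪ pre   = {free(left), robot_in(rmD)} ∪ {carry(b3,right), robot_in(rmD)}
          = {carry(b3,right), free(left), robot_in(rmD)}

== RESULT ==
["carry(b3,right)", "free(left)", "robot_in(rmD)"]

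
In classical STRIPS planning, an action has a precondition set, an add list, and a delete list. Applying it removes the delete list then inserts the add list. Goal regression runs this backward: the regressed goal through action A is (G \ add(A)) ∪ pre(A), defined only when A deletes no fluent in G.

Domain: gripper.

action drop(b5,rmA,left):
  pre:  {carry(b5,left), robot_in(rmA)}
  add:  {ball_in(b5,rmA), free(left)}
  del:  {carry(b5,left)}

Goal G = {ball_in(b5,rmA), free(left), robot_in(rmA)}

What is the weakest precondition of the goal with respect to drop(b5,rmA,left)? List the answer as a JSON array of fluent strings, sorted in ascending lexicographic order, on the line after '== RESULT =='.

Compute (G \ add) ∪ pre:
  G ∩ del = {}  (empty — regression defined)
  G \ add = {ball_in(b5,rmA), free(left), robot_in(rmA)} \ {ball_in(b5,rmA), free(left)} = {robot_in(rmA)}
  ∪ pre   = {robot_in(rmA)} ∪ {carry(b5,left), robot_in(rmA)}
          = {carry(b5,left), robot_in(rmA)}

== RESULT ==
["carry(b5,left)", "robot_in(rmA)"]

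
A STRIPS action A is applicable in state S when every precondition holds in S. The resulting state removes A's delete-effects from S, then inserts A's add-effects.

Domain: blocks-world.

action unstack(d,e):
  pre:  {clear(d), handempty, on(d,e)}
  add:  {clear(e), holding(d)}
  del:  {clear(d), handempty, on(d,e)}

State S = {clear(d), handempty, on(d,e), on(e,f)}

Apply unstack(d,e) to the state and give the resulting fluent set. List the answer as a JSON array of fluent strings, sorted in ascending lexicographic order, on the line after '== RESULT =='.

Compute (S \ del) ∪ add:
  pre ⊆ S: {clear(d), handempty, on(d,e)} ⊆ S  — applicable
  S \ del = {on(e,f)}
  ∪ add   = {clear(e), holding(d), on(e,f)}

== RESULT ==
["clear(e)", "holding(d)", "on(e,f)"]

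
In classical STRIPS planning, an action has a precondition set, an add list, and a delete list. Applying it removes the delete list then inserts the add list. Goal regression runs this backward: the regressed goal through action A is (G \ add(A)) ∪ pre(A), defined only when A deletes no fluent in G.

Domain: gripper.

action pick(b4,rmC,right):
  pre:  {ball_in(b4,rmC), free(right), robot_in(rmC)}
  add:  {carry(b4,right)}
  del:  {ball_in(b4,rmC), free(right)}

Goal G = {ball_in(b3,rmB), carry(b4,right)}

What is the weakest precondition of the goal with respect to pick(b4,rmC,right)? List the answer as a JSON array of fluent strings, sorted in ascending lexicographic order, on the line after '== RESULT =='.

Regress:
  G ∩ del = {}  (empty — regression defined)
  G \ add = {ball_in(b3,rmB), carry(b4,right)} \ {carry(b4,right)} = {ball_in(b3,rmB)}
  ∪ pre   = {ball_in(b3,rmB)} ∪ {ball_in(b4,rmC), free(right), robot_in(rmC)}
          = {ball_in(b3,rmB), ball_in(b4,rmC), free(right), robot_in(rmC)}

== RESULT ==
["ball_in(b3,rmB)", "ball_in(b4,rmC)", "free(right)", "robot_in(rmC)"]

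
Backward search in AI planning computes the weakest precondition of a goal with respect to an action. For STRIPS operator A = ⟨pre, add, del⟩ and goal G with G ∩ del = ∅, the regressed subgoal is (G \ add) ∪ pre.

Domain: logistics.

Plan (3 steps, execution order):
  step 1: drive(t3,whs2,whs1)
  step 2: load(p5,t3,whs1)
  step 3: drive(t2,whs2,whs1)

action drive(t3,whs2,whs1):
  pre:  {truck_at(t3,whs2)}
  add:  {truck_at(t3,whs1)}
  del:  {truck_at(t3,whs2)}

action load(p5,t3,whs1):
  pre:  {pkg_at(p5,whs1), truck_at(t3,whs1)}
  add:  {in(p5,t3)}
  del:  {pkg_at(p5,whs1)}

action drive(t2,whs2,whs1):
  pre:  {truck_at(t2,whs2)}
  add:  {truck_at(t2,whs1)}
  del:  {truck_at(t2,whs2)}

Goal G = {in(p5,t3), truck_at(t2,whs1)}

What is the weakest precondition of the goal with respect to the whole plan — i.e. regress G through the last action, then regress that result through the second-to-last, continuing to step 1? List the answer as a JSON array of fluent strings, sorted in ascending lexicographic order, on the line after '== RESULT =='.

Work backward from the goal:
  through step 3 (drive(t2,whs2,whs1)): drop {truck_at(t2,whs1)}, keep {in(p5,t3)}, require {truck_at(t2,whs2)}
    → {in(p5,t3), truck_at(t2,whs2)}
  through step 2 (load(p5,t3,whs1)): drop {in(p5,t3)}, keep {truck_at(t2,whs2)}, require {pkg_at(p5,whs1), truck_at(t3,whs1)}
    → {pkg_at(p5,whs1), truck_at(t2,whs2), truck_at(t3,whs1)}
  through step 1 (drive(t3,whs2,whs1)): drop {truck_at(t3,whs1)}, keep {pkg_at(p5,whs1), truck_at(t2,whs2)}, require {truck_at(t3,whs2)}
    → {pkg_at(p5,whs1), truck_at(t2,whs2), truck_at(t3,whs2)}

== RESULT ==
["pkg_at(p5,whs1)", "truck_at(t2,whs2)", "truck_at(t3,whs2)"]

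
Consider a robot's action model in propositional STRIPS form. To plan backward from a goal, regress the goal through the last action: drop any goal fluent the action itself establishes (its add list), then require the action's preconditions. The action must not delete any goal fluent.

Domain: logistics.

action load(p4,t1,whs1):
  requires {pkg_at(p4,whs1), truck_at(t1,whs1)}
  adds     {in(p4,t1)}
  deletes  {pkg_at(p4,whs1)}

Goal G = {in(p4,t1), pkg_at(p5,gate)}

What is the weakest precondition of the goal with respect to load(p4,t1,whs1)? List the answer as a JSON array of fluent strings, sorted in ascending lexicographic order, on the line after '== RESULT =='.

Compute (G \ add) ∪ pre:
  G ∩ del = {}  (empty — regression defined)
  G \ add = {in(p4,t1), pkg_at(p5,gate)} \ {in(p4,t1)} = {pkg_at(p5,gate)}
  ∪ pre   = {pkg_at(p5,gate)} ∪ {pkg_at(p4,whs1), truck_at(t1,whs1)}
          = {pkg_at(p4,whs1), pkg_at(p5,gate), truck_at(t1,whs1)}

== RESULT ==
["pkg_at(p4,whs1)", "pkg_at(p5,gate)", "truck_at(t1,whs1)"]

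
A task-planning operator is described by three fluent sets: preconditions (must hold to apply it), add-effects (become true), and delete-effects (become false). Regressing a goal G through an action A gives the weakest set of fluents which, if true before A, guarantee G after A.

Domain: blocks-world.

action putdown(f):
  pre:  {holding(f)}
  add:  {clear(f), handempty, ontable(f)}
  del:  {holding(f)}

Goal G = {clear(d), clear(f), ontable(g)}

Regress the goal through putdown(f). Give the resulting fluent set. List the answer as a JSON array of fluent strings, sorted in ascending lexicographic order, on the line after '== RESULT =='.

Compute (G \ add) ∪ pre:
  G ∩ del = {}  (empty — regression defined)
  G \ add = {clear(d), clear(f), ontable(g)} \ {clear(f), handempty, ontable(f)} = {clear(d), ontable(g)}
  ∪ pre   = {clear(d), ontable(g)} ∪ {holding(f)}
          = {clear(d), holding(f), ontable(g)}

== RESULT ==
["clear(d)", "holding(f)", "ontable(g)"]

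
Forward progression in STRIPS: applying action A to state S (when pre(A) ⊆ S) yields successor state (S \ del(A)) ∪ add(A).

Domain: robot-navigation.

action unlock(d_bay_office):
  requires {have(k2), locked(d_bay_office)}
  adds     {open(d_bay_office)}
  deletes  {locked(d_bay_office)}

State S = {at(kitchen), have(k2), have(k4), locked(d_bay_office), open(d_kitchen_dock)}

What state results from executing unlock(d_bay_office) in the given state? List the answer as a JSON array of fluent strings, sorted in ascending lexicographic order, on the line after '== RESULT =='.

Compute (S \ del) ∪ add:
  pre ⊆ S: {have(k2), locked(d_bay_office)} ⊆ S  — applicable
  S \ del = {at(kitchen), have(k2), have(k4), open(d_kitchen_dock)}
  ∪ add   = {at(kitchen), have(k2), have(k4), open(d_bay_office), open(d_kitchen_dock)}

== RESULT ==
["at(kitchen)", "have(k2)", "have(k4)", "open(d_bay_office)", "open(d_kitchen_dock)"]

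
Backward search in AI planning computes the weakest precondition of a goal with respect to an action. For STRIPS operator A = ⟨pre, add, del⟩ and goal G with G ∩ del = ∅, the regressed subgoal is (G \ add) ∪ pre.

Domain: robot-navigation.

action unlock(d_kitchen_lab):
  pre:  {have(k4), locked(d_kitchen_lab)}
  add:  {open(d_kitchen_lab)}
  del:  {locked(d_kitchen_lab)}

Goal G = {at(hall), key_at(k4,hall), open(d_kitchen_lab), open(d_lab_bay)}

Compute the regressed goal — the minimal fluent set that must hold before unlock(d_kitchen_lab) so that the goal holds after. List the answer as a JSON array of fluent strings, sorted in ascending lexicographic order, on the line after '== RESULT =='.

Compute (G \ add) ∪ pre:
  G ∩ del = {}  (empty — regression defined)
  G \ add = {at(hall), key_at(k4,hall), open(d_kitchen_lab), open(d_lab_bay)} \ {open(d_kitchen_lab)} = {at(hall), key_at(k4,hall), open(d_lab_bay)}
  ∪ pre   = {at(hall), key_at(k4,hall), open(d_lab_bay)} ∪ {have(k4), locked(d_kitchen_lab)}
          = {at(hall), have(k4), key_at(k4,hall), locked(d_kitchen_lab), open(d_lab_bay)}

== RESULT ==
["at(hall)", "have(k4)", "key_at(k4,hall)", "locked(d_kitchen_lab)", "open(d_lab_bay)"]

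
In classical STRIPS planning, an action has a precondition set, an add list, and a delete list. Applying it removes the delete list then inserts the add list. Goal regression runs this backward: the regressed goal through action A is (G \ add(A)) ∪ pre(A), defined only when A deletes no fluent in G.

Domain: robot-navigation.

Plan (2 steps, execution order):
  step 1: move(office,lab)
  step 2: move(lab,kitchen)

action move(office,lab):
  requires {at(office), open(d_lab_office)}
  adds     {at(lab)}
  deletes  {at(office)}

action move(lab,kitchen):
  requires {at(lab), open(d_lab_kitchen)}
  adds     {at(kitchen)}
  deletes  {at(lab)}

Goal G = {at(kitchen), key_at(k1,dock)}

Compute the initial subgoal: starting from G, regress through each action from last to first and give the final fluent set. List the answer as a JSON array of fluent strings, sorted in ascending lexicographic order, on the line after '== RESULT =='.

Work backward from the goal:
  through step 2 (move(lab,kitchen)): drop {at(kitchen)}, keep {key_at(k1,dock)}, require {at(lab), open(d_lab_kitchen)}
    → {at(lab), key_at(k1,dock), open(d_lab_kitchen)}
  through step 1 (move(office,lab)): drop {at(lab)}, keep {key_at(k1,dock), open(d_lab_kitchen)}, require {at(office), open(d_lab_office)}
    → {at(office), key_at(k1,dock), open(d_lab_kitchen), open(d_lab_office)}

== RESULT ==
["at(office)", "key_at(k1,dock)", "open(d_lab_kitchen)", "open(d_lab_office)"]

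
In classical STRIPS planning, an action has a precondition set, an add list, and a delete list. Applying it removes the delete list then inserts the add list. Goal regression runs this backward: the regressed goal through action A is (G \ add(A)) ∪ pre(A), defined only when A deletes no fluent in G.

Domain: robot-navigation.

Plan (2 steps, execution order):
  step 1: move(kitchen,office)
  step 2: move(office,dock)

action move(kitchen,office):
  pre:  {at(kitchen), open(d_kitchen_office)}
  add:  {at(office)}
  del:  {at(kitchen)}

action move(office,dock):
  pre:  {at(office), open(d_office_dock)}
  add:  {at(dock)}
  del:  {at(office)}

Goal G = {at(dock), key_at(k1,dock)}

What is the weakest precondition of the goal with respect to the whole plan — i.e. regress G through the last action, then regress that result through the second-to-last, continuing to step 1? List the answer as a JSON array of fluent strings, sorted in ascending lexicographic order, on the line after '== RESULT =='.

Work backward from the goal:
  through step 2 (move(office,dock)): drop {at(dock)}, keep {key_at(k1,dock)}, require {at(office), open(d_office_dock)}
    → {at(office), key_at(k1,dock), open(d_office_dock)}
  through step 1 (move(kitchen,office)): drop {at(office)}, keep {key_at(k1,dock), open(d_office_dock)}, require {at(kitchen), open(d_kitchen_office)}
    → {at(kitchen), key_at(k1,dock), open(d_kitchen_office), open(d_office_dock)}

== RESULT ==
["at(kitchen)", "key_at(k1,dock)", "open(d_kitchen_office)", "open(d_office_dock)"]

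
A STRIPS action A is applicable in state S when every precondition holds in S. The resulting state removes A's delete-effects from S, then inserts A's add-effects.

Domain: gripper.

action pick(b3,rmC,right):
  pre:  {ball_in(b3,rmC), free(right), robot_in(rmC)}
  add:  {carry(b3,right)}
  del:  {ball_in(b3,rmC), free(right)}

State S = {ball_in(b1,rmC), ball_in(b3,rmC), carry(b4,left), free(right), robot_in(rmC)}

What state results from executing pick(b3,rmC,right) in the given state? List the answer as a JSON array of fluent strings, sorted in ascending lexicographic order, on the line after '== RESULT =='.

Compute (S \ del) ∪ add:
  pre ⊆ S: {ball_in(b3,rmC), free(right), robot_in(rmC)} ⊆ S  — applicable
  S \ del = {ball_in(b1,rmC), carry(b4,left), robot_in(rmC)}
  ∪ add   = {ball_in(b1,rmC), carry(b3,right), carry(b4,left), robot_in(rmC)}

== RESULT ==
["ball_in(b1,rmC)", "carry(b3,right)", "carry(b4,left)", "robot_in(rmC)"]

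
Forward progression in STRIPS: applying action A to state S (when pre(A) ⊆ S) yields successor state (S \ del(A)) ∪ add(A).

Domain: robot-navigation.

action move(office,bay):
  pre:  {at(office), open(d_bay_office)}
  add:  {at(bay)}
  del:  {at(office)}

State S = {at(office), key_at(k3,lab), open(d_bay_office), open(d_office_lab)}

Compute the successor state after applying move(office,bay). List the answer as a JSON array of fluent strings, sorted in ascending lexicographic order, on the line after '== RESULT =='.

Compute (S \ del) ∪ add:
  pre ⊆ S: {at(office), open(d_bay_office)} ⊆ S  — applicable
  S \ del = {key_at(k3,lab), open(d_bay_office), open(d_office_lab)}
  ∪ add   = {at(bay), key_at(k3,lab), open(d_bay_office), open(d_office_lab)}

== RESULT ==
["at(bay)", "key_at(k3,lab)", "open(d_bay_office)", "open(d_office_lab)"]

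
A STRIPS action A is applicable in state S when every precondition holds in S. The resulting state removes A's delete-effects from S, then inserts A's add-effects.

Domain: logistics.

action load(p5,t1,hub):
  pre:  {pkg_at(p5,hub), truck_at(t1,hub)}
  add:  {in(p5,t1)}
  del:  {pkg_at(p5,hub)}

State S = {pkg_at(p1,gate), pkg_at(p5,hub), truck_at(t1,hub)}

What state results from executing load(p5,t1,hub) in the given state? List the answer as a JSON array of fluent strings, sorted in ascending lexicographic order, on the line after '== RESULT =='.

Progress:
  pre ⊆ S: {pkg_at(p5,hub), truck_at(t1,hub)} ⊆ S  — applicable
  S \ del = {pkg_at(p1,gate), truck_at(t1,hub)}
  ∪ add   = {in(p5,t1), pkg_at(p1,gate), truck_at(t1,hub)}

== RESULT ==
["in(p5,t1)", "pkg_at(p1,gate)", "truck_at(t1,hub)"]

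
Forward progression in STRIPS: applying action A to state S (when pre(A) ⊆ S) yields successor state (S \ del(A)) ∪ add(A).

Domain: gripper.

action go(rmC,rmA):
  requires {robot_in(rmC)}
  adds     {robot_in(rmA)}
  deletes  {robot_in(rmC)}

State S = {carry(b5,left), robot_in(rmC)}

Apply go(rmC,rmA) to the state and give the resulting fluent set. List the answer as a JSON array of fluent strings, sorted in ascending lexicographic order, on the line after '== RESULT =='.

Progress:
  pre ⊆ S: {robot_in(rmC)} ⊆ S  — applicable
  S \ del = {carry(b5,left)}
  ∪ add   = {carry(b5,left), robot_in(rmA)}

== RESULT ==
["carry(b5,left)", "robot_in(rmA)"]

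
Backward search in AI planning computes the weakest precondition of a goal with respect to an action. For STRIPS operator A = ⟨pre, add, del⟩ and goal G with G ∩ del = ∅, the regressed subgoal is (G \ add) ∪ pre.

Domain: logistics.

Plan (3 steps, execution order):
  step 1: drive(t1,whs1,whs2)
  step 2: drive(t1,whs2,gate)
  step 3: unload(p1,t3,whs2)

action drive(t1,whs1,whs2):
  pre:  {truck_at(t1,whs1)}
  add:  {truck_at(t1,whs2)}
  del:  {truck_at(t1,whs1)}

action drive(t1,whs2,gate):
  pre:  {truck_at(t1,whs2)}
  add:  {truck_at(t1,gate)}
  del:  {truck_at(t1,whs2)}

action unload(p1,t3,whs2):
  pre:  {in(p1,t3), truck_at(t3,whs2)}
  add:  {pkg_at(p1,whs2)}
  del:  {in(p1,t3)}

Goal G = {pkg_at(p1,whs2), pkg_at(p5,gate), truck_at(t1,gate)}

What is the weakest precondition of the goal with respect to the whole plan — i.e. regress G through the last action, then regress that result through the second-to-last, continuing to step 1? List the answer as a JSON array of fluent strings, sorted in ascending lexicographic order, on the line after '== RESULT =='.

Regress step by step:
  through step 3 (unload(p1,t3,whs2)): drop {pkg_at(p1,whs2)}, keep {pkg_at(p5,gate), truck_at(t1,gate)}, require {in(p1,t3), truck_at(t3,whs2)}
    → {in(p1,t3), pkg_at(p5,gate), truck_at(t1,gate), truck_at(t3,whs2)}
  through step 2 (drive(t1,whs2,gate)): drop {truck_at(t1,gate)}, keep {in(p1,t3), pkg_at(p5,gate), truck_at(t3,whs2)}, require {truck_at(t1,whs2)}
    → {in(p1,t3), pkg_at(p5,gate), truck_at(t1,whs2), truck_at(t3,whs2)}
  through step 1 (drive(t1,whs1,whs2)): drop {truck_at(t1,whs2)}, keep {in(p1,t3), pkg_at(p5,gate), truck_at(t3,whs2)}, require {truck_at(t1,whs1)}
    → {in(p1,t3), pkg_at(p5,gate), truck_at(t1,whs1), truck_at(t3,whs2)}

== RESULT ==
["in(p1,t3)", "pkg_at(p5,gate)", "truck_at(t1,whs1)", "truck_at(t3,whs2)"]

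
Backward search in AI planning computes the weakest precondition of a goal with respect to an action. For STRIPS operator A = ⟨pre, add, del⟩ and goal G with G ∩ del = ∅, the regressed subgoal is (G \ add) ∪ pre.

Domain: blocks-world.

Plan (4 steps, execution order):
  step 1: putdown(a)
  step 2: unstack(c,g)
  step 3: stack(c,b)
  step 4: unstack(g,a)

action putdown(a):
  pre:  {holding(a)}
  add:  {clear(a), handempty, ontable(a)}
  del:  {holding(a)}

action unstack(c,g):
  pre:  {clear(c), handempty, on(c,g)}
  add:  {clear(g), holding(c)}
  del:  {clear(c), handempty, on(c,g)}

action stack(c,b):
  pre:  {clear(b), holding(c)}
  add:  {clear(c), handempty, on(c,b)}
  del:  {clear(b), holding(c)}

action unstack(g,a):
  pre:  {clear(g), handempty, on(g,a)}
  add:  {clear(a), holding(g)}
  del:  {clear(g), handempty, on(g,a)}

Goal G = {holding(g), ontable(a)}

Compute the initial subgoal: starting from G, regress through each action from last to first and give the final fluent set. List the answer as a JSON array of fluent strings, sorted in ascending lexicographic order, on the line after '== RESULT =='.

Work backward from the goal:
  through step 4 (unstack(g,a)): drop {holding(g)}, keep {ontable(a)}, require {clear(g), handempty, on(g,a)}
    → {clear(g), handempty, on(g,a), ontable(a)}
  through step 3 (stack(c,b)): drop {handempty}, keep {clear(g), on(g,a), ontable(a)}, require {clear(b), holding(c)}
    → {clear(b), clear(g), holding(c), on(g,a), ontable(a)}
  through step 2 (unstack(c,g)): drop {clear(g), holding(c)}, keep {clear(b), on(g,a), ontable(a)}, require {clear(c), handempty, on(c,g)}
    → {clear(b), clear(c), handempty, on(c,g), on(g,a), ontable(a)}
  through step 1 (putdown(a)): drop {handempty, ontable(a)}, keep {clear(b), clear(c), on(c,g), on(g,a)}, require {holding(a)}
    → {clear(b), clear(c), holding(a), on(c,g), on(g,a)}

== RESULT ==
["clear(b)", "clear(c)", "holding(a)", "on(c,g)", "on(g,a)"]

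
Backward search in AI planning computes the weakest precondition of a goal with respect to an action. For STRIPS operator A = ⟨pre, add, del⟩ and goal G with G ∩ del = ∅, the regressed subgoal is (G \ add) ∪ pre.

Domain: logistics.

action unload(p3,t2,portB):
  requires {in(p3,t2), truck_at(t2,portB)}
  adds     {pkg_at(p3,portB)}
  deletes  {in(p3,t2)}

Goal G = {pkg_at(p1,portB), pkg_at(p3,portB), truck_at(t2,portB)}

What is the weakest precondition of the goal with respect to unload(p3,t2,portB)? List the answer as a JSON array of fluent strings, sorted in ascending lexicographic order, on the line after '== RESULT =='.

Regress:
  G ∩ del = {}  (empty — regression defined)
  G \ add = {pkg_at(p1,portB), pkg_at(p3,portB), truck_at(t2,portB)} \ {pkg_at(p3,portB)} = {pkg_at(p1,portB), truck_at(t2,portB)}
  ∪ pre   = {pkg_at(p1,portB), truck_at(t2,portB)} ∪ {in(p3,t2), truck_at(t2,portB)}
          = {in(p3,t2), pkg_at(p1,portB), truck_at(t2,portB)}

== RESULT ==
["in(p3,t2)", "pkg_at(p1,portB)", "truck_at(t2,portB)"]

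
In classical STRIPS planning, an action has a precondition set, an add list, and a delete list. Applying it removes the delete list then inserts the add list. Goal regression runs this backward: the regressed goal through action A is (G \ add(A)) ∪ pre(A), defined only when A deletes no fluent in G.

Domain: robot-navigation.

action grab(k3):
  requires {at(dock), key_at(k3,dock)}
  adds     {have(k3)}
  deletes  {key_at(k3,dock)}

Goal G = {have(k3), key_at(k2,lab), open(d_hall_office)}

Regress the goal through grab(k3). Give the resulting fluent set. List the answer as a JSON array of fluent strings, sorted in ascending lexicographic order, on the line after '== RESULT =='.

Regress:
  G ∩ del = {}  (empty — regression defined)
  G \ add = {have(k3), key_at(k2,lab), open(d_hall_office)} \ {have(k3)} = {key_at(k2,lab), open(d_hall_office)}
  ∪ pre   = {key_at(k2,lab), open(d_hall_office)} ∪ {at(dock), key_at(k3,dock)}
          = {at(dock), key_at(k2,lab), key_at(k3,dock), open(d_hall_office)}

== RESULT ==
["at(dock)", "key_at(k2,lab)", "key_at(k3,dock)", "open(d_hall_office)"]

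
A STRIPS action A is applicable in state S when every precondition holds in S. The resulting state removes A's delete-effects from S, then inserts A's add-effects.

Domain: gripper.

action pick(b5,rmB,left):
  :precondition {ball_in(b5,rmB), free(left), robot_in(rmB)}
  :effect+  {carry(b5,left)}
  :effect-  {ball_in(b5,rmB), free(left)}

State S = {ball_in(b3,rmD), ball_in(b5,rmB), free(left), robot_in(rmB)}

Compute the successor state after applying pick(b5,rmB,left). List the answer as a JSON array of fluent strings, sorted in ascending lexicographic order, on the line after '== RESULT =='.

Compute (S \ del) ∪ add:
  pre ⊆ S: {ball_in(b5,rmB), free(left), robot_in(rmB)} ⊆ S  — applicable
  S \ del = {ball_in(b3,rmD), robot_in(rmB)}
  ∪ add   = {ball_in(b3,rmD), carry(b5,left), robot_in(rmB)}

== RESULT ==
["ball_in(b3,rmD)", "carry(b5,left)", "robot_in(rmB)"]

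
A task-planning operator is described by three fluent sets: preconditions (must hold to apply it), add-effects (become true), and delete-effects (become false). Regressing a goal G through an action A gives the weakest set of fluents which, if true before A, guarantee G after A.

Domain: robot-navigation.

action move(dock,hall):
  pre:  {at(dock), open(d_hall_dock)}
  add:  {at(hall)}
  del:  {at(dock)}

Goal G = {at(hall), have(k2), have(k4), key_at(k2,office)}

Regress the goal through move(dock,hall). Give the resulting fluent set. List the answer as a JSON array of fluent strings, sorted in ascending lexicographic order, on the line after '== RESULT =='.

Compute (G \ add) ∪ pre:
  G ∩ del = {}  (empty — regression defined)
  G \ add = {at(hall), have(k2), have(k4), key_at(k2,office)} \ {at(hall)} = {have(k2), have(k4), key_at(k2,office)}
  ∪ pre   = {have(k2), have(k4), key_at(k2,office)} ∪ {at(dock), open(d_hall_dock)}
          = {at(dock), have(k2), have(k4), key_at(k2,office), open(d_hall_dock)}

== RESULT ==
["at(dock)", "have(k2)", "have(k4)", "key_at(k2,office)", "open(d_hall_dock)"]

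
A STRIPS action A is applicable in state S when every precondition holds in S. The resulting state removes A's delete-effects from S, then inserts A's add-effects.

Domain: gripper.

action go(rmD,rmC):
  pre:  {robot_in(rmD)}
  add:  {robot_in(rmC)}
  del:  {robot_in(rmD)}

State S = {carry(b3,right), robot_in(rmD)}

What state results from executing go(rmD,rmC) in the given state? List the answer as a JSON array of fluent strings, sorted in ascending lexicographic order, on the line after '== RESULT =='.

Compute (S \ del) ∪ add:
  pre ⊆ S: {robot_in(rmD)} ⊆ S  — applicable
  S \ del = {carry(b3,right)}
  ∪ add   = {carry(b3,right), robot_in(rmC)}

== RESULT ==
["carry(b3,right)", "robot_in(rmC)"]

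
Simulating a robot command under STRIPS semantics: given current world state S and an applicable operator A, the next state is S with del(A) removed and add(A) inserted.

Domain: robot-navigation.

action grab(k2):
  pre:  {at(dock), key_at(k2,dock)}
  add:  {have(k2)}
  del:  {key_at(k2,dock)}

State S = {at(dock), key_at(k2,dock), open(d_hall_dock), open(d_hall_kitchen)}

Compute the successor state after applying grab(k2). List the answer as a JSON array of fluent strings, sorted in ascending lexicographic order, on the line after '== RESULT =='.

Compute (S \ del) ∪ add:
  pre ⊆ S: {at(dock), key_at(k2,dock)} ⊆ S  — applicable
  S \ del = {at(dock), open(d_hall_dock), open(d_hall_kitchen)}
  ∪ add   = {at(dock), have(k2), open(d_hall_dock), open(d_hall_kitchen)}

== RESULT ==
["at(dock)", "have(k2)", "open(d_hall_dock)", "open(d_hall_kitchen)"]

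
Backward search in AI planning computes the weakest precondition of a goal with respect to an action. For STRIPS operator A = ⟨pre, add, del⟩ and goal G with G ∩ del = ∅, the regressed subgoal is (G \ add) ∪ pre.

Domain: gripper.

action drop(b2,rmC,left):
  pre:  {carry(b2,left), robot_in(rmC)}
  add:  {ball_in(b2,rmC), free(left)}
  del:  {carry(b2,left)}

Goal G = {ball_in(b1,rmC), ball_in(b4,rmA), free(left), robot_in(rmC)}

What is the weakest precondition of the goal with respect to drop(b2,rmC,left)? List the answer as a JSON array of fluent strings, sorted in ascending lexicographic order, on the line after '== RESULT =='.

Compute (G \ add) ∪ pre:
  G ∩ del = {}  (empty — regression defined)
  G \ add = {ball_in(b1,rmC), ball_in(b4,rmA), free(left), robot_in(rmC)} \ {ball_in(b2,rmC), free(left)} = {ball_in(b1,rmC), ball_in(b4,rmA), robot_in(rmC)}
  ∪ pre   = {ball_in(b1,rmC), ball_in(b4,rmA), robot_in(rmC)} ∪ {carry(b2,left), robot_in(rmC)}
          = {ball_in(b1,rmC), ball_in(b4,rmA), carry(b2,left), robot_in(rmC)}

== RESULT ==
["ball_in(b1,rmC)", "ball_in(b4,rmA)", "carry(b2,left)", "robot_in(rmC)"]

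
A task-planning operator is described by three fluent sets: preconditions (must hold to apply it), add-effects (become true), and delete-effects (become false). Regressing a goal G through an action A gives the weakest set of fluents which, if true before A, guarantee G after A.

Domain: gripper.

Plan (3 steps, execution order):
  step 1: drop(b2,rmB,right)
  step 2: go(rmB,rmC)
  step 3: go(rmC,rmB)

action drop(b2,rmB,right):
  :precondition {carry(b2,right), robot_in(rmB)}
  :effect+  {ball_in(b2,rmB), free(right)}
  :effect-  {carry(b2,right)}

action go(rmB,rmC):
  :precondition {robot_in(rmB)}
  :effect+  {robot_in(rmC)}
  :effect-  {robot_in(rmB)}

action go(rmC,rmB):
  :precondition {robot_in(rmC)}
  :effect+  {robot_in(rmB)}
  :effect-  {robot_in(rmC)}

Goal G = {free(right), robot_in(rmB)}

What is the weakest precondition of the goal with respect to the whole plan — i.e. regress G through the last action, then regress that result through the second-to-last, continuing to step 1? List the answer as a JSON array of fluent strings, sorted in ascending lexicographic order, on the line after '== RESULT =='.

Regress step by step:
  through step 3 (go(rmC,rmB)): drop {robot_in(rmB)}, keep {free(right)}, require {robot_in(rmC)}
    → {free(right), robot_in(rmC)}
  through step 2 (go(rmB,rmC)): drop {robot_in(rmC)}, keep {free(right)}, require {robot_in(rmB)}
    → {free(right), robot_in(rmB)}
  through step 1 (drop(b2,rmB,right)): drop {free(right)}, keep {robot_in(rmB)}, require {carry(b2,right), robot_in(rmB)}
    → {carry(b2,right), robot_in(rmB)}

== RESULT ==
["carry(b2,right)", "robot_in(rmB)"]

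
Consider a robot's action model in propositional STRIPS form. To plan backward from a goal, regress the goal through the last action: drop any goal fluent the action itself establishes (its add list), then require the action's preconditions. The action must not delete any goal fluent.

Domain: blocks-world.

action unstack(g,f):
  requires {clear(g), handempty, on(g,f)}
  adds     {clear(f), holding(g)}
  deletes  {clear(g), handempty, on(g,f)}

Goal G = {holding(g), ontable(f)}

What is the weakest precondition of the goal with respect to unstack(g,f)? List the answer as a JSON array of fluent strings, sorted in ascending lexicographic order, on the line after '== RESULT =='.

Regress:
  G ∩ del = {}  (empty — regression defined)
  G \ add = {holding(g), ontable(f)} \ {clear(f), holding(g)} = {ontable(f)}
  ∪ pre   = {ontable(f)} ∪ {clear(g), handempty, on(g,f)}
          = {clear(g), handempty, on(g,f), ontable(f)}

== RESULT ==
["clear(g)", "handempty", "on(g,f)", "ontable(f)"]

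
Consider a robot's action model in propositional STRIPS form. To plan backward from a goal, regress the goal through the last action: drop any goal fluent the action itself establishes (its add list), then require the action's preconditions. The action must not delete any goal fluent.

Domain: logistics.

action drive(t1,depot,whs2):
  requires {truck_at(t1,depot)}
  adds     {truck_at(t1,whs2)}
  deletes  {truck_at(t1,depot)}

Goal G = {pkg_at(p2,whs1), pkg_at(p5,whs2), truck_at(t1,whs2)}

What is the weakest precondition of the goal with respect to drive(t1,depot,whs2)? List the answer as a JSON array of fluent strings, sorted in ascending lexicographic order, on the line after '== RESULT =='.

Regress:
  G ∩ del = {}  (empty — regression defined)
  G \ add = {pkg_at(p2,whs1), pkg_at(p5,whs2), truck_at(t1,whs2)} \ {truck_at(t1,whs2)} = {pkg_at(p2,whs1), pkg_at(p5,whs2)}
  ∪ pre   = {pkg_at(p2,whs1), pkg_at(p5,whs2)} ∪ {truck_at(t1,depot)}
          = {pkg_at(p2,whs1), pkg_at(p5,whs2), truck_at(t1,depot)}

== RESULT ==
["pkg_at(p2,whs1)", "pkg_at(p5,whs2)", "truck_at(t1,depot)"]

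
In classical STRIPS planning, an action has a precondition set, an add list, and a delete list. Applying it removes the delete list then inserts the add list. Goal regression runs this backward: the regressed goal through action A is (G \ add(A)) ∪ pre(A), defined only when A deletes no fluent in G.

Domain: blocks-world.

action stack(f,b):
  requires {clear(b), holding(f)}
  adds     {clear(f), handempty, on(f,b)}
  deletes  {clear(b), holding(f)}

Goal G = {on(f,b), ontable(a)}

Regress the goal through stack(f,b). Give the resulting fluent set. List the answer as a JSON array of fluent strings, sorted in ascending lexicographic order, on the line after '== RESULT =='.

Compute (G \ add) ∪ pre:
  G ∩ del = {}  (empty — regression defined)
  G \ add = {on(f,b), ontable(a)} \ {clear(f), handempty, on(f,b)} = {ontable(a)}
  ∪ pre   = {ontable(a)} ∪ {clear(b), holding(f)}
          = {clear(b), holding(f), ontable(a)}

== RESULT ==
["clear(b)", "holding(f)", "ontable(a)"]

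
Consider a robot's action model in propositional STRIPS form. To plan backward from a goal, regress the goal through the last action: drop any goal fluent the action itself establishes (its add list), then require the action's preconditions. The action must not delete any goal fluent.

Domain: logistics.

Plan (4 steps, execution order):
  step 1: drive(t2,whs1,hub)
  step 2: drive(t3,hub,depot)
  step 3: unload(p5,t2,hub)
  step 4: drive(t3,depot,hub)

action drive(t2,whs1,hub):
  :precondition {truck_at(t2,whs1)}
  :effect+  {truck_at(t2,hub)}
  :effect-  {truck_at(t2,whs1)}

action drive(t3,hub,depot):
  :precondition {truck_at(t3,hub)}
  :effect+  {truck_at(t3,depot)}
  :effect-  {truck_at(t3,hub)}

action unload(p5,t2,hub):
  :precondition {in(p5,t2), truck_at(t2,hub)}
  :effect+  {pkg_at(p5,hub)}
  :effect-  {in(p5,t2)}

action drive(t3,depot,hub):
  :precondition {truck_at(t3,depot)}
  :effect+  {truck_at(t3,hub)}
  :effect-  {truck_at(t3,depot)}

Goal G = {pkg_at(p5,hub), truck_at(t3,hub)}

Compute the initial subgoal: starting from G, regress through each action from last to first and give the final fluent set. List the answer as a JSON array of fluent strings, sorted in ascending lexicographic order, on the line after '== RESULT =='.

Regress step by step:
  through step 4 (drive(t3,depot,hub)): drop {truck_at(t3,hub)}, keep {pkg_at(p5,hub)}, require {truck_at(t3,depot)}
    → {pkg_at(p5,hub), truck_at(t3,depot)}
  through step 3 (unload(p5,t2,hub)): drop {pkg_at(p5,hub)}, keep {truck_at(t3,depot)}, require {in(p5,t2), truck_at(t2,hub)}
    → {in(p5,t2), truck_at(t2,hub), truck_at(t3,depot)}
  through step 2 (drive(t3,hub,depot)): drop {truck_at(t3,depot)}, keep {in(p5,t2), truck_at(t2,hub)}, require {truck_at(t3,hub)}
    → {in(p5,t2), truck_at(t2,hub), truck_at(t3,hub)}
  through step 1 (drive(t2,whs1,hub)): drop {truck_at(t2,hub)}, keep {in(p5,t2), truck_at(t3,hub)}, require {truck_at(t2,whs1)}
    → {in(p5,t2), truck_at(t2,whs1), truck_at(t3,hub)}

== RESULT ==
["in(p5,t2)", "truck_at(t2,whs1)", "truck_at(t3,hub)"]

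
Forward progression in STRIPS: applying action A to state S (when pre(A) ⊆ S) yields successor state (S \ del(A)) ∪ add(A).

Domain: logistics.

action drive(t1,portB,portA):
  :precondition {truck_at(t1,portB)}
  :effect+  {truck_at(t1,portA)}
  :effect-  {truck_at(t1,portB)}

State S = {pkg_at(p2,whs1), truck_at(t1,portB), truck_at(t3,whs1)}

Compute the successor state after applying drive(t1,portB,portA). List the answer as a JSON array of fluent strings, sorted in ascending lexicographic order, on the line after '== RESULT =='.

Progress:
  pre ⊆ S: {truck_at(t1,portB)} ⊆ S  — applicable
  S \ del = {pkg_at(p2,whs1), truck_at(t3,whs1)}
  ∪ add   = {pkg_at(p2,whs1), truck_at(t1,portA), truck_at(t3,whs1)}

== RESULT ==
["pkg_at(p2,whs1)", "truck_at(t1,portA)", "truck_at(t3,whs1)"]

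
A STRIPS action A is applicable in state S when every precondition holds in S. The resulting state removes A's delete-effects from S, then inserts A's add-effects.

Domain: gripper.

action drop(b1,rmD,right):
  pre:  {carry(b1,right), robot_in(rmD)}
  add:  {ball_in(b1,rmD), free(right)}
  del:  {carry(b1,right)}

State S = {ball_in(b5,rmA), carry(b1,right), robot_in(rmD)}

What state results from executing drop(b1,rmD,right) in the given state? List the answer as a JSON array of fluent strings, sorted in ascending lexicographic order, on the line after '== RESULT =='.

Progress:
  pre ⊆ S: {carry(b1,right), robot_in(rmD)} ⊆ S  — applicable
  S \ del = {ball_in(b5,rmA), robot_in(rmD)}
  ∪ add   = {ball_in(b1,rmD), ball_in(b5,rmA), free(right), robot_in(rmD)}

== RESULT ==
["ball_in(b1,rmD)", "ball_in(b5,rmA)", "free(right)", "robot_in(rmD)"]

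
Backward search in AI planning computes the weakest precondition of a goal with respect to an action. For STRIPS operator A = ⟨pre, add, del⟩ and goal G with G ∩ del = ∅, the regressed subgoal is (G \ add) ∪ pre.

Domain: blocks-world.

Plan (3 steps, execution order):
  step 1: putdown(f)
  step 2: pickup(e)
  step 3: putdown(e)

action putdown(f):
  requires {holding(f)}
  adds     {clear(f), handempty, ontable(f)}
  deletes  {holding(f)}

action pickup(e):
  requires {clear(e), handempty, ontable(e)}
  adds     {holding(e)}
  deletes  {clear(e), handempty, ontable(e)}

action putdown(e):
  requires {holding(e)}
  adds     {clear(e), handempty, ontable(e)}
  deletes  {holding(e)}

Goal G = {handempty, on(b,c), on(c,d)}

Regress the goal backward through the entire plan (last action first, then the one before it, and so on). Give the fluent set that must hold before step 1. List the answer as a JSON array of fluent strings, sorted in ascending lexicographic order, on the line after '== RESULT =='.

Regress step by step:
  through step 3 (putdown(e)): drop {handempty}, keep {on(b,c), on(c,d)}, require {holding(e)}
    → {holding(e), on(b,c), on(c,d)}
  through step 2 (pickup(e)): drop {holding(e)}, keep {on(b,c), on(c,d)}, require {clear(e), handempty, ontable(e)}
    → {clear(e), handempty, on(b,c), on(c,d), ontable(e)}
  through step 1 (putdown(f)): drop {handempty}, keep {clear(e), on(b,c), on(c,d), ontable(e)}, require {holding(f)}
    → {clear(e), holding(f), on(b,c), on(c,d), ontable(e)}

== RESULT ==
["clear(e)", "holding(f)", "on(b,c)", "on(c,d)", "ontable(e)"]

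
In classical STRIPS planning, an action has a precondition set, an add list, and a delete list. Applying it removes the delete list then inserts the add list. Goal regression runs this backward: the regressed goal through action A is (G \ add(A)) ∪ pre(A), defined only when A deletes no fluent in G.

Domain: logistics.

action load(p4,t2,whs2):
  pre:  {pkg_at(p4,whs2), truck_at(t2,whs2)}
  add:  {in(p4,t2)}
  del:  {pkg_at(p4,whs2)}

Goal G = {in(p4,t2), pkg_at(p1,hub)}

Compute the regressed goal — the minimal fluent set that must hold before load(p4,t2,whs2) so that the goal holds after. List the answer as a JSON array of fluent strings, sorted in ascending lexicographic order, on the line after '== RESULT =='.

Regress:
  G ∩ del = {}  (empty — regression defined)
  G \ add = {in(p4,t2), pkg_at(p1,hub)} \ {in(p4,t2)} = {pkg_at(p1,hub)}
  ∪ pre   = {pkg_at(p1,hub)} ∪ {pkg_at(p4,whs2), truck_at(t2,whs2)}
          = {pkg_at(p1,hub), pkg_at(p4,whs2), truck_at(t2,whs2)}

== RESULT ==
["pkg_at(p1,hub)", "pkg_at(p4,whs2)", "truck_at(t2,whs2)"]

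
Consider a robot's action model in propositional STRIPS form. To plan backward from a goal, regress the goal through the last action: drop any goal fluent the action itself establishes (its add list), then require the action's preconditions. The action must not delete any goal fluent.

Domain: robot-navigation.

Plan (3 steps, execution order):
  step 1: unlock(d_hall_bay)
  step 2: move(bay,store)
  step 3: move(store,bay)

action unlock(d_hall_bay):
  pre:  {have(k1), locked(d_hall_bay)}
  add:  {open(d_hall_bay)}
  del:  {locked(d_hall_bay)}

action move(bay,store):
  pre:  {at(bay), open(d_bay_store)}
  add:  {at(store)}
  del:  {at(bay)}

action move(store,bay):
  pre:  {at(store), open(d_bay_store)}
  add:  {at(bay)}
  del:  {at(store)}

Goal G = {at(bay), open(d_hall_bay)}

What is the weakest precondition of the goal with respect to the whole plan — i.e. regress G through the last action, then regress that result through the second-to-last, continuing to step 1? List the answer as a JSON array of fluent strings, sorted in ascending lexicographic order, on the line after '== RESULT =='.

Work backward from the goal:
  through step 3 (move(store,bay)): drop {at(bay)}, keep {open(d_hall_bay)}, require {at(store), open(d_bay_store)}
    → {at(store), open(d_bay_store), open(d_hall_bay)}
  through step 2 (move(bay,store)): drop {at(store)}, keep {open(d_bay_store), open(d_hall_bay)}, require {at(bay), open(d_bay_store)}
    → {at(bay), open(d_bay_store), open(d_hall_bay)}
  through step 1 (unlock(d_hall_bay)): drop {open(d_hall_bay)}, keep {at(bay), open(d_bay_store)}, require {have(k1), locked(d_hall_bay)}
    → {at(bay), have(k1), locked(d_hall_bay), open(d_bay_store)}

== RESULT ==
["at(bay)", "have(k1)", "locked(d_hall_bay)", "open(d_bay_store)"]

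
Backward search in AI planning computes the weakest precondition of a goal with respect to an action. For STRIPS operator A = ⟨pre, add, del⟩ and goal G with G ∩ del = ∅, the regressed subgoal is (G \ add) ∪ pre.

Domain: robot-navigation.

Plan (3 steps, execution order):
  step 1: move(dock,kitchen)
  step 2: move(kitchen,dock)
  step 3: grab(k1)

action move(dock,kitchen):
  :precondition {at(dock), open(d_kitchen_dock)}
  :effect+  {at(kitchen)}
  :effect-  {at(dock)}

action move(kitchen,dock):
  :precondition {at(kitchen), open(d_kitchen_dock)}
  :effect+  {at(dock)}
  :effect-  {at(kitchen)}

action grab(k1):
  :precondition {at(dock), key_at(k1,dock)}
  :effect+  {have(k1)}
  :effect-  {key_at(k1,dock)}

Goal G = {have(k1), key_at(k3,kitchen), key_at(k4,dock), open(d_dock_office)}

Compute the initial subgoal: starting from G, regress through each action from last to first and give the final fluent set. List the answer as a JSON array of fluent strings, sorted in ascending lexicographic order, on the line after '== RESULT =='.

Regress step by step:
  through step 3 (grab(k1)): drop {have(k1)}, keep {key_at(k3,kitchen), key_at(k4,dock), open(d_dock_office)}, require {at(dock), key_at(k1,dock)}
    → {at(dock), key_at(k1,dock), key_at(k3,kitchen), key_at(k4,dock), open(d_dock_office)}
  through step 2 (move(kitchen,dock)): drop {at(dock)}, keep {key_at(k1,dock), key_at(k3,kitchen), key_at(k4,dock), open(d_dock_office)}, require {at(kitchen), open(d_kitchen_dock)}
    → {at(kitchen), key_at(k1,dock), key_at(k3,kitchen), key_at(k4,dock), open(d_dock_office), open(d_kitchen_dock)}
  through step 1 (move(dock,kitchen)): drop {at(kitchen)}, keep {key_at(k1,dock), key_at(k3,kitchen), key_at(k4,dock), open(d_dock_office), open(d_kitchen_dock)}, require {at(dock), open(d_kitchen_dock)}
    → {at(dock), key_at(k1,dock), key_at(k3,kitchen), key_at(k4,dock), open(d_dock_office), open(d_kitchen_dock)}

== RESULT ==
["at(dock)", "key_at(k1,dock)", "key_at(k3,kitchen)", "key_at(k4,dock)", "open(d_dock_office)", "open(d_kitchen_dock)"]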